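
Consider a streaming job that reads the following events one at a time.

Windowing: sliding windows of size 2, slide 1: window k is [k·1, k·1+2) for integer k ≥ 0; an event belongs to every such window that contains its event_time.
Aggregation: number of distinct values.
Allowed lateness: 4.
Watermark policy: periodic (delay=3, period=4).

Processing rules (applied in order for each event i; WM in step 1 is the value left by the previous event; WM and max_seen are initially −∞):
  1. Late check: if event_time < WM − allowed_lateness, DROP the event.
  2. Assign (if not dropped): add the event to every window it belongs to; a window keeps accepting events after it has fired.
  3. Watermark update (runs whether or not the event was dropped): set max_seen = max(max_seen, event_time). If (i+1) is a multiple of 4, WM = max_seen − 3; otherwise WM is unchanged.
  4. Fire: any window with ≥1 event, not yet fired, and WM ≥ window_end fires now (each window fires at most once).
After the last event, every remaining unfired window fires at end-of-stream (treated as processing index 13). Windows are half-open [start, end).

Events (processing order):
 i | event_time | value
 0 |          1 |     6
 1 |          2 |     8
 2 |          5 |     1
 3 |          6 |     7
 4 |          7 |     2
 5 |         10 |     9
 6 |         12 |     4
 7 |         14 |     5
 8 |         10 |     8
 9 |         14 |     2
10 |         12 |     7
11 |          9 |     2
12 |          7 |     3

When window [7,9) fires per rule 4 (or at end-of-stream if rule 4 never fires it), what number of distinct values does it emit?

1

i=0 t=1 v=6: → [1,3),[0,2); WM=−∞
i=1 t=2 v=8: → [2,4),[1,3); WM=−∞
i=2 t=5 v=1: → [5,7),[4,6); WM=−∞
i=3 t=6 v=7: → [6,8),[5,7); WM=3; [0,2) fires=1 [1,3) fires=2
i=4 t=7 v=2: → [7,9),[6,8); WM=3
i=5 t=10 v=9: → [10,12),[9,11); WM=3
i=6 t=12 v=4: → [12,14),[11,13); WM=3
i=7 t=14 v=5: → [14,16),[13,15); WM=11; [2,4) fires=1 [4,6) fires=1 [5,7) fires=2 [6,8) fires=2 [7,9) fires=1 [9,11) fires=1
i=8 t=10 v=8: → [10,12),[9,11); WM=11
i=9 t=14 v=2: → [14,16),[13,15); WM=11
i=10 t=12 v=7: → [12,14),[11,13); WM=11
i=11 t=9 v=2: → [9,11),[8,10); WM=11; [8,10) fires=1
i=12 t=7 v=3: → [7,9),[6,8); WM=11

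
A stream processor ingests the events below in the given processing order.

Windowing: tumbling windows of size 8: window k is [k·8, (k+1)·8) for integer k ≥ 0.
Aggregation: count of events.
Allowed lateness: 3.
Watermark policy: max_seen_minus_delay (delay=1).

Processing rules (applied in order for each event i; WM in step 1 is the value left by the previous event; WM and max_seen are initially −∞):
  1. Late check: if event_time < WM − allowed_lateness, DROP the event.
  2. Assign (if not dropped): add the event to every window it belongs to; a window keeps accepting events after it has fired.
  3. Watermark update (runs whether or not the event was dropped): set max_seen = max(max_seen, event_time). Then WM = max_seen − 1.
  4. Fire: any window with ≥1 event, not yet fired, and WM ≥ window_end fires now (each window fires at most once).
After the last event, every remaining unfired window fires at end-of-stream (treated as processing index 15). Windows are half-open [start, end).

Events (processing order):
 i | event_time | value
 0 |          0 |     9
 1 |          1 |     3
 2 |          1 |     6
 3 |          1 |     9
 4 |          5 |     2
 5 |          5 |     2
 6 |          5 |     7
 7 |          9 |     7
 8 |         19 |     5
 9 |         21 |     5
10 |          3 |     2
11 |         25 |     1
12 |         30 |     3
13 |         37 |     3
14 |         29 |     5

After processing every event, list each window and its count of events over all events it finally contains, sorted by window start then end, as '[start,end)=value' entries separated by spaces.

i=0 t=0 v=9: → [0,8); WM=-1
i=1 t=1 v=3: → [0,8); WM=0
i=2 t=1 v=6: → [0,8); WM=0
i=3 t=1 v=9: → [0,8); WM=0
i=4 t=5 v=2: → [0,8); WM=4
i=5 t=5 v=2: → [0,8); WM=4
i=6 t=5 v=7: → [0,8); WM=4
i=7 t=9 v=7: → [8,16); WM=8; [0,8) fires=7
i=8 t=19 v=5: → [16,24); WM=18; [8,16) fires=1
i=9 t=21 v=5: → [16,24); WM=20
i=10 t=3 v=2: DROP (t<20-3); WM=20
i=11 t=25 v=1: → [24,32); WM=24; [16,24) fires=2
i=12 t=30 v=3: → [24,32); WM=29
i=13 t=37 v=3: → [32,40); WM=36; [24,32) fires=2
i=14 t=29 v=5: DROP (t<36-3); WM=36

[0,8)=7 [8,16)=1 [16,24)=2 [24,32)=2 [32,40)=1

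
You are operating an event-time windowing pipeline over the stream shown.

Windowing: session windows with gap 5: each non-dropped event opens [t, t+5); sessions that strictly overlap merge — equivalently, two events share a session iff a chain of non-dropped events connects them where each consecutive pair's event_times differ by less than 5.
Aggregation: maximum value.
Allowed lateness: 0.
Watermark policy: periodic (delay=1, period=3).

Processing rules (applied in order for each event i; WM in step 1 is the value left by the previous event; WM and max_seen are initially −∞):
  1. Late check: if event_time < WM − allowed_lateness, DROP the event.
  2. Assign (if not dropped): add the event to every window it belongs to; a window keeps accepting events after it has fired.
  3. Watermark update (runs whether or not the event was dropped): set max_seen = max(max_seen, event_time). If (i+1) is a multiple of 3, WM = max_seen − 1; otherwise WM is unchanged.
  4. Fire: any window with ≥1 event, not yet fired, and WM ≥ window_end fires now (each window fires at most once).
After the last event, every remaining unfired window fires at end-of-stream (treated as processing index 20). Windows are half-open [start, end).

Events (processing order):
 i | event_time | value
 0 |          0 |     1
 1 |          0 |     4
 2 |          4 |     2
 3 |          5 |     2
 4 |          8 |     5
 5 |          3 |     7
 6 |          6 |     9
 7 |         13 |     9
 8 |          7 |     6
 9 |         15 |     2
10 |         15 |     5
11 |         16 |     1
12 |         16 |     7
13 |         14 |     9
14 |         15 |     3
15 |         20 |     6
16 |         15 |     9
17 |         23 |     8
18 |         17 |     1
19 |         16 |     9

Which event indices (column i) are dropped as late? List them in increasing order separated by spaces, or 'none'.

i=0 t=0 v=1: → [0,5); WM=−∞
i=1 t=0 v=4: → [0,5); WM=−∞
i=2 t=4 v=2: → [0,9); WM=3
i=3 t=5 v=2: → [0,10); WM=3
i=4 t=8 v=5: → [0,13); WM=3
i=5 t=3 v=7: → [0,13); WM=7
i=6 t=6 v=9: DROP (t<7-0); WM=7
i=7 t=13 v=9: → [13,18); WM=7
i=8 t=7 v=6: → [0,13); WM=12
i=9 t=15 v=2: → [13,20); WM=12
i=10 t=15 v=5: → [13,20); WM=12
i=11 t=16 v=1: → [13,21); WM=15
i=12 t=16 v=7: → [13,21); WM=15
i=13 t=14 v=9: DROP (t<15-0); WM=15
i=14 t=15 v=3: → [13,21); WM=15
i=15 t=20 v=6: → [13,25); WM=15
i=16 t=15 v=9: → [13,25); WM=15
i=17 t=23 v=8: → [13,28); WM=22
i=18 t=17 v=1: DROP (t<22-0); WM=22
i=19 t=16 v=9: DROP (t<22-0); WM=22

6 13 18 19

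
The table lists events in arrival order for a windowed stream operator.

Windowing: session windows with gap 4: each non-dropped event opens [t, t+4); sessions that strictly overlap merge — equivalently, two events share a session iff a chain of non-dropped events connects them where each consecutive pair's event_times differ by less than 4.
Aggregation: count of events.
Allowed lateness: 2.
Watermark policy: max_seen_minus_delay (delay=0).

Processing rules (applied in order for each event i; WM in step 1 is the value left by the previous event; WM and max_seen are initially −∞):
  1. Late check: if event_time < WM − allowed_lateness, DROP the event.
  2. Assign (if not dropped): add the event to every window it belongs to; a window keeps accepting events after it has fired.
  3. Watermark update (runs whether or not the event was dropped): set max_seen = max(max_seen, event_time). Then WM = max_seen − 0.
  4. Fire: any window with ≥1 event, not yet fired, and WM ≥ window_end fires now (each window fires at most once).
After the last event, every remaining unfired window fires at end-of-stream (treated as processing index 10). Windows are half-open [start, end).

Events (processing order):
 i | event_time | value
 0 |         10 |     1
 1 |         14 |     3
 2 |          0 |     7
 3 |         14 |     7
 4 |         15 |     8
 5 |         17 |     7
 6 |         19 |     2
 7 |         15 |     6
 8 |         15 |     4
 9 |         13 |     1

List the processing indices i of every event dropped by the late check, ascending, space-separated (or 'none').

2 7 8 9

i=0 t=10 v=1: → [10,14); WM=10
i=1 t=14 v=3: → [14,18); WM=14
i=2 t=0 v=7: DROP (t<14-2); WM=14
i=3 t=14 v=7: → [14,18); WM=14
i=4 t=15 v=8: → [14,19); WM=15
i=5 t=17 v=7: → [14,21); WM=17
i=6 t=19 v=2: → [14,23); WM=19
i=7 t=15 v=6: DROP (t<19-2); WM=19
i=8 t=15 v=4: DROP (t<19-2); WM=19
i=9 t=13 v=1: DROP (t<19-2); WM=19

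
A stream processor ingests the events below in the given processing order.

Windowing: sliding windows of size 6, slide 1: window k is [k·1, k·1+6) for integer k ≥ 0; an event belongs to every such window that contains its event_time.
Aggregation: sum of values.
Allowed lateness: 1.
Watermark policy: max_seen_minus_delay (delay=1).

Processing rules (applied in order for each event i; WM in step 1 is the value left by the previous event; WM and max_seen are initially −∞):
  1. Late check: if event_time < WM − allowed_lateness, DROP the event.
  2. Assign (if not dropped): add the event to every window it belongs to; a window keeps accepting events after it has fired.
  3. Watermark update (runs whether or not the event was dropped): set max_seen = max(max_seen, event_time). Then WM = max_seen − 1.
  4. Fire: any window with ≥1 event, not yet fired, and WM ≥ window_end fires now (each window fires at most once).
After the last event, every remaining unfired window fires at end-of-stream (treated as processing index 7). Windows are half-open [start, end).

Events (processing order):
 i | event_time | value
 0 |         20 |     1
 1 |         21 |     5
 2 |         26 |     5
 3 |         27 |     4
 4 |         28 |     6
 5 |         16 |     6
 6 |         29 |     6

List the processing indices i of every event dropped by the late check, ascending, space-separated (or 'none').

i=0 t=20 v=1: → [20,26),[19,25),[18,24),[17,23),[16,22),[15,21); WM=19
i=1 t=21 v=5: → [21,27),[20,26),[19,25),[18,24),[17,23),[16,22); WM=20
i=2 t=26 v=5: → [26,32),[25,31),[24,30),[23,29),[22,28),[21,27); WM=25; [15,21) fires=1 [16,22) fires=6 [17,23) fires=6 [18,24) fires=6 [19,25) fires=6
i=3 t=27 v=4: → [27,33),[26,32),[25,31),[24,30),[23,29),[22,28); WM=26; [20,26) fires=6
i=4 t=28 v=6: → [28,34),[27,33),[26,32),[25,31),[24,30),[23,29); WM=27; [21,27) fires=10
i=5 t=16 v=6: DROP (t<27-1); WM=27
i=6 t=29 v=6: → [29,35),[28,34),[27,33),[26,32),[25,31),[24,30); WM=28; [22,28) fires=9

5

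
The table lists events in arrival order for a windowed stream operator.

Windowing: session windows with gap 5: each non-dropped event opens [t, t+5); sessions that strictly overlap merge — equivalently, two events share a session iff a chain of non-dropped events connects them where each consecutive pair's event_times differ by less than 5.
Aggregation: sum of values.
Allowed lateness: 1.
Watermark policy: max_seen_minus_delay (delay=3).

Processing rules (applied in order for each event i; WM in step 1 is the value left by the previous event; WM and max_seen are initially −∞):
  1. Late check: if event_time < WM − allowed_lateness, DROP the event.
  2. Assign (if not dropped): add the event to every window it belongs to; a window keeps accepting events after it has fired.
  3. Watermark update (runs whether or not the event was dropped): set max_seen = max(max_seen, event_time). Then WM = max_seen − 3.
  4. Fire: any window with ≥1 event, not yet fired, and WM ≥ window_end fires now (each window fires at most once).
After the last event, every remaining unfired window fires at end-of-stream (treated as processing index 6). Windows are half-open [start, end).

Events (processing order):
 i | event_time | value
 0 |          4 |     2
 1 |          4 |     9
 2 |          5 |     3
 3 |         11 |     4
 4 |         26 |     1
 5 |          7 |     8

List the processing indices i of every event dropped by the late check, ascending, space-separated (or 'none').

5

i=0 t=4 v=2: → [4,9); WM=1
i=1 t=4 v=9: → [4,9); WM=1
i=2 t=5 v=3: → [4,10); WM=2
i=3 t=11 v=4: → [11,16); WM=8
i=4 t=26 v=1: → [26,31); WM=23
i=5 t=7 v=8: DROP (t<23-1); WM=23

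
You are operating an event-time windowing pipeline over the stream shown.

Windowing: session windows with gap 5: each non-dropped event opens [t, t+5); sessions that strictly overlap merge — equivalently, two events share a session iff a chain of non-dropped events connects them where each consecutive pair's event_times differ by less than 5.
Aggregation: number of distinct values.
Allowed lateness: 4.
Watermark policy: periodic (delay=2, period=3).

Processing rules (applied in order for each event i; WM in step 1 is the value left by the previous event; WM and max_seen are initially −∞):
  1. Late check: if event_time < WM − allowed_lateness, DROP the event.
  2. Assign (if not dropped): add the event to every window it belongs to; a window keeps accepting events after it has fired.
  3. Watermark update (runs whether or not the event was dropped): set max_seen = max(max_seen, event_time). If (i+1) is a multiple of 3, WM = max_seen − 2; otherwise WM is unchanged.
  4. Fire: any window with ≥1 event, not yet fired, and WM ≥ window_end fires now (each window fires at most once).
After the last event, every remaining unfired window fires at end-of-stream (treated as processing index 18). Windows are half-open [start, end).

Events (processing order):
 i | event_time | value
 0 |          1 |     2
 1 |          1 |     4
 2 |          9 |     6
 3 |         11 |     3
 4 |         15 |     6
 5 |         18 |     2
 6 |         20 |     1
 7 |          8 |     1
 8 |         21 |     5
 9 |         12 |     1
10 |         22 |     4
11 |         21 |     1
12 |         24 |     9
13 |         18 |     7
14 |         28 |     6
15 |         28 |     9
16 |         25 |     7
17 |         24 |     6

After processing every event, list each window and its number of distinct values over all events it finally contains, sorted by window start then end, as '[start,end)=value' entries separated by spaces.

[1,6)=2 [9,33)=8

i=0 t=1 v=2: → [1,6); WM=−∞
i=1 t=1 v=4: → [1,6); WM=−∞
i=2 t=9 v=6: → [9,14); WM=7
i=3 t=11 v=3: → [9,16); WM=7
i=4 t=15 v=6: → [9,20); WM=7
i=5 t=18 v=2: → [9,23); WM=16
i=6 t=20 v=1: → [9,25); WM=16
i=7 t=8 v=1: DROP (t<16-4); WM=16
i=8 t=21 v=5: → [9,26); WM=19
i=9 t=12 v=1: DROP (t<19-4); WM=19
i=10 t=22 v=4: → [9,27); WM=19
i=11 t=21 v=1: → [9,27); WM=20
i=12 t=24 v=9: → [9,29); WM=20
i=13 t=18 v=7: → [9,29); WM=20
i=14 t=28 v=6: → [9,33); WM=26
i=15 t=28 v=9: → [9,33); WM=26
i=16 t=25 v=7: → [9,33); WM=26
i=17 t=24 v=6: → [9,33); WM=26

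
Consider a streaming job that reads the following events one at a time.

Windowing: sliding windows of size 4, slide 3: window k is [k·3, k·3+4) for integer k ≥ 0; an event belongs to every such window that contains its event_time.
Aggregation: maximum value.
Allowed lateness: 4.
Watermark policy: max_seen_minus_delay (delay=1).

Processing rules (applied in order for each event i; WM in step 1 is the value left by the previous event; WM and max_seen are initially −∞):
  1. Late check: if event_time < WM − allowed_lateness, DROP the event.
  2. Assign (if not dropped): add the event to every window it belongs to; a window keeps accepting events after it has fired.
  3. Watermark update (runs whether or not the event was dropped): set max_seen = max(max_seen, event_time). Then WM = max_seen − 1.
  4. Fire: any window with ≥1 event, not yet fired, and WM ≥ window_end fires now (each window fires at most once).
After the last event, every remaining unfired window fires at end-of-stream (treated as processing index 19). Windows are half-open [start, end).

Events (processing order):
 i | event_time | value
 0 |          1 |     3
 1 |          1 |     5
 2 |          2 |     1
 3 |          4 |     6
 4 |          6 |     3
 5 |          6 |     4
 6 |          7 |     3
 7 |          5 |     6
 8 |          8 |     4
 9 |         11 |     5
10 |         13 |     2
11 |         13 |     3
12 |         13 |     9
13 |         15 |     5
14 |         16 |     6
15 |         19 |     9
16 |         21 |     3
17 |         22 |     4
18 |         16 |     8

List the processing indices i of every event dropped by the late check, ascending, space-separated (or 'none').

i=0 t=1 v=3: → [0,4); WM=0
i=1 t=1 v=5: → [0,4); WM=0
i=2 t=2 v=1: → [0,4); WM=1
i=3 t=4 v=6: → [3,7); WM=3
i=4 t=6 v=3: → [6,10),[3,7); WM=5; [0,4) fires=5
i=5 t=6 v=4: → [6,10),[3,7); WM=5
i=6 t=7 v=3: → [6,10); WM=6
i=7 t=5 v=6: → [3,7); WM=6
i=8 t=8 v=4: → [6,10); WM=7; [3,7) fires=6
i=9 t=11 v=5: → [9,13); WM=10; [6,10) fires=4
i=10 t=13 v=2: → [12,16); WM=12
i=11 t=13 v=3: → [12,16); WM=12
i=12 t=13 v=9: → [12,16); WM=12
i=13 t=15 v=5: → [15,19),[12,16); WM=14; [9,13) fires=5
i=14 t=16 v=6: → [15,19); WM=15
i=15 t=19 v=9: → [18,22); WM=18; [12,16) fires=9
i=16 t=21 v=3: → [21,25),[18,22); WM=20; [15,19) fires=6
i=17 t=22 v=4: → [21,25); WM=21
i=18 t=16 v=8: DROP (t<21-4); WM=21

18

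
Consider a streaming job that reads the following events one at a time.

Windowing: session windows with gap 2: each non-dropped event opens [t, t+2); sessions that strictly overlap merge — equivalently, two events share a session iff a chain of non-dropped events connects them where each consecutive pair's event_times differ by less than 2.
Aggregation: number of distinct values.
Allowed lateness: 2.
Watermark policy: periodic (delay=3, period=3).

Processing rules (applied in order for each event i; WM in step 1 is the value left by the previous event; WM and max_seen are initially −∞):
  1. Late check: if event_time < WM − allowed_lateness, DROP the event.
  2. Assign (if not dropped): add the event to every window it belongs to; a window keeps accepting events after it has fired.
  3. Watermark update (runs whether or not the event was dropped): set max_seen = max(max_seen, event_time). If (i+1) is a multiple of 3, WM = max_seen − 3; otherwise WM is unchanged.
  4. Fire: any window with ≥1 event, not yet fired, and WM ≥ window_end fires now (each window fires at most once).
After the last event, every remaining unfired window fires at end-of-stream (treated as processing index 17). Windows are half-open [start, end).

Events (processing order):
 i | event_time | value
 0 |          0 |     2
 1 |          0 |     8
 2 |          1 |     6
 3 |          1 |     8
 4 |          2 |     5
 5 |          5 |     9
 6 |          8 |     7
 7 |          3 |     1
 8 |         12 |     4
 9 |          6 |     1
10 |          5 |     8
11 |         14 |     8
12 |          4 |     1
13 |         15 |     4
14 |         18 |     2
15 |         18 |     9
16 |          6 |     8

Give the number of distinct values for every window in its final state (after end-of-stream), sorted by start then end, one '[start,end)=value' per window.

[0,5)=5 [5,7)=1 [8,10)=1 [12,14)=1 [14,17)=2 [18,20)=2

i=0 t=0 v=2: → [0,2); WM=−∞
i=1 t=0 v=8: → [0,2); WM=−∞
i=2 t=1 v=6: → [0,3); WM=-2
i=3 t=1 v=8: → [0,3); WM=-2
i=4 t=2 v=5: → [0,4); WM=-2
i=5 t=5 v=9: → [5,7); WM=2
i=6 t=8 v=7: → [8,10); WM=2
i=7 t=3 v=1: → [0,5); WM=2
i=8 t=12 v=4: → [12,14); WM=9
i=9 t=6 v=1: DROP (t<9-2); WM=9
i=10 t=5 v=8: DROP (t<9-2); WM=9
i=11 t=14 v=8: → [14,16); WM=11
i=12 t=4 v=1: DROP (t<11-2); WM=11
i=13 t=15 v=4: → [14,17); WM=11
i=14 t=18 v=2: → [18,20); WM=15
i=15 t=18 v=9: → [18,20); WM=15
i=16 t=6 v=8: DROP (t<15-2); WM=15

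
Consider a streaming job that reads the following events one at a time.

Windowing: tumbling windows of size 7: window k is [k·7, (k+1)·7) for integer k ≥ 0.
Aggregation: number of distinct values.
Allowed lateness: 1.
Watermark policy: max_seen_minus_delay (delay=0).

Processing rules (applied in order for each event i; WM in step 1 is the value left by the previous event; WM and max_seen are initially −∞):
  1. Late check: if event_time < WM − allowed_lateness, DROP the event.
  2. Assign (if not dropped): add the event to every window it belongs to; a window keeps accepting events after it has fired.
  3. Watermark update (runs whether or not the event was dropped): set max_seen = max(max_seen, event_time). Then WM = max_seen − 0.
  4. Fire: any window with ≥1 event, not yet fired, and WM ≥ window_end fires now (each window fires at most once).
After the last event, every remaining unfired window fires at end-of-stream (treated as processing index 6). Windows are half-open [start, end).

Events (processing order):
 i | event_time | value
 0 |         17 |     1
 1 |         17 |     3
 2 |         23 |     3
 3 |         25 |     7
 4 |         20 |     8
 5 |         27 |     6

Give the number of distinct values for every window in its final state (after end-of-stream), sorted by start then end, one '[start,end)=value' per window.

[14,21)=2 [21,28)=3

i=0 t=17 v=1: → [14,21); WM=17
i=1 t=17 v=3: → [14,21); WM=17
i=2 t=23 v=3: → [21,28); WM=23; [14,21) fires=2
i=3 t=25 v=7: → [21,28); WM=25
i=4 t=20 v=8: DROP (t<25-1); WM=25
i=5 t=27 v=6: → [21,28); WM=27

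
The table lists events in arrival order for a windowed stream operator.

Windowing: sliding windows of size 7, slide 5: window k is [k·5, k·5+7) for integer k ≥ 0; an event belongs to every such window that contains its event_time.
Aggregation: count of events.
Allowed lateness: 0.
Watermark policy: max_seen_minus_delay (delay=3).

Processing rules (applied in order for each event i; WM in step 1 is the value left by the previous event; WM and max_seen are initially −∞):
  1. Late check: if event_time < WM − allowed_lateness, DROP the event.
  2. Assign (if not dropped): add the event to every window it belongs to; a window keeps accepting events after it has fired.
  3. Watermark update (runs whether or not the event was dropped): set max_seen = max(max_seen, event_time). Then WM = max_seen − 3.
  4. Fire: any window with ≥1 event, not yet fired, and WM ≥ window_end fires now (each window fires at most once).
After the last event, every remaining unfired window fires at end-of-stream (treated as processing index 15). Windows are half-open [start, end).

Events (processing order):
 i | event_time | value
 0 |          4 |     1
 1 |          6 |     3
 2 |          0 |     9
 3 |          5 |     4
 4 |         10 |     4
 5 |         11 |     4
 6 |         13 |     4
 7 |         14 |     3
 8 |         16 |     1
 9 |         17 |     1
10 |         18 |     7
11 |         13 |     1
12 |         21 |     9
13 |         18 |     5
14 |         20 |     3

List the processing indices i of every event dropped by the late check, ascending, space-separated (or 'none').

2 11

i=0 t=4 v=1: → [0,7); WM=1
i=1 t=6 v=3: → [5,12),[0,7); WM=3
i=2 t=0 v=9: DROP (t<3-0); WM=3
i=3 t=5 v=4: → [5,12),[0,7); WM=3
i=4 t=10 v=4: → [10,17),[5,12); WM=7; [0,7) fires=3
i=5 t=11 v=4: → [10,17),[5,12); WM=8
i=6 t=13 v=4: → [10,17); WM=10
i=7 t=14 v=3: → [10,17); WM=11
i=8 t=16 v=1: → [15,22),[10,17); WM=13; [5,12) fires=4
i=9 t=17 v=1: → [15,22); WM=14
i=10 t=18 v=7: → [15,22); WM=15
i=11 t=13 v=1: DROP (t<15-0); WM=15
i=12 t=21 v=9: → [20,27),[15,22); WM=18; [10,17) fires=5
i=13 t=18 v=5: → [15,22); WM=18
i=14 t=20 v=3: → [20,27),[15,22); WM=18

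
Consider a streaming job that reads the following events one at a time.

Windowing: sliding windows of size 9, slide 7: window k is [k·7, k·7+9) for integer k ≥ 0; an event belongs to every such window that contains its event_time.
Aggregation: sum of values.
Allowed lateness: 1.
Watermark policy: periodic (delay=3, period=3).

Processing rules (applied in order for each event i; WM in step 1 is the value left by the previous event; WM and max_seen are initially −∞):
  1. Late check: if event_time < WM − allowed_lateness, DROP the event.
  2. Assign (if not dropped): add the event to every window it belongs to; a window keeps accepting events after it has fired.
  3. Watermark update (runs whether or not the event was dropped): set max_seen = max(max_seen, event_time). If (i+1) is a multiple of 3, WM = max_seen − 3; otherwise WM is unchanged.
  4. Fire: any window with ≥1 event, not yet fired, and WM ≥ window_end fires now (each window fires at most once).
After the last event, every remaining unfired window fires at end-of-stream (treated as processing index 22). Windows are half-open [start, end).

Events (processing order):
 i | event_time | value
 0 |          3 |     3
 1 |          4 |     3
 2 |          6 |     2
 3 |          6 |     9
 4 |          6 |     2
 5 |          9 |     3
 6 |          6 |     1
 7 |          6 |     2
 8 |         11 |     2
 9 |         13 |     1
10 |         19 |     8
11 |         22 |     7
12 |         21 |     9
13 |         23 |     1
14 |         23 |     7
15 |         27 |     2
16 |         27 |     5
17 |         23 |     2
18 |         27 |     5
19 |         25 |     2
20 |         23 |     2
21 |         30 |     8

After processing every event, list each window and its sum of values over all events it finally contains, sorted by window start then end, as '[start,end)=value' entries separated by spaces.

[0,9)=22 [7,16)=6 [14,23)=24 [21,30)=42 [28,37)=8

i=0 t=3 v=3: → [0,9); WM=−∞
i=1 t=4 v=3: → [0,9); WM=−∞
i=2 t=6 v=2: → [0,9); WM=3
i=3 t=6 v=9: → [0,9); WM=3
i=4 t=6 v=2: → [0,9); WM=3
i=5 t=9 v=3: → [7,16); WM=6
i=6 t=6 v=1: → [0,9); WM=6
i=7 t=6 v=2: → [0,9); WM=6
i=8 t=11 v=2: → [7,16); WM=8
i=9 t=13 v=1: → [7,16); WM=8
i=10 t=19 v=8: → [14,23); WM=8
i=11 t=22 v=7: → [21,30),[14,23); WM=19; [0,9) fires=22 [7,16) fires=6
i=12 t=21 v=9: → [21,30),[14,23); WM=19
i=13 t=23 v=1: → [21,30); WM=19
i=14 t=23 v=7: → [21,30); WM=20
i=15 t=27 v=2: → [21,30); WM=20
i=16 t=27 v=5: → [21,30); WM=20
i=17 t=23 v=2: → [21,30); WM=24; [14,23) fires=24
i=18 t=27 v=5: → [21,30); WM=24
i=19 t=25 v=2: → [21,30); WM=24
i=20 t=23 v=2: → [21,30); WM=24
i=21 t=30 v=8: → [28,37); WM=24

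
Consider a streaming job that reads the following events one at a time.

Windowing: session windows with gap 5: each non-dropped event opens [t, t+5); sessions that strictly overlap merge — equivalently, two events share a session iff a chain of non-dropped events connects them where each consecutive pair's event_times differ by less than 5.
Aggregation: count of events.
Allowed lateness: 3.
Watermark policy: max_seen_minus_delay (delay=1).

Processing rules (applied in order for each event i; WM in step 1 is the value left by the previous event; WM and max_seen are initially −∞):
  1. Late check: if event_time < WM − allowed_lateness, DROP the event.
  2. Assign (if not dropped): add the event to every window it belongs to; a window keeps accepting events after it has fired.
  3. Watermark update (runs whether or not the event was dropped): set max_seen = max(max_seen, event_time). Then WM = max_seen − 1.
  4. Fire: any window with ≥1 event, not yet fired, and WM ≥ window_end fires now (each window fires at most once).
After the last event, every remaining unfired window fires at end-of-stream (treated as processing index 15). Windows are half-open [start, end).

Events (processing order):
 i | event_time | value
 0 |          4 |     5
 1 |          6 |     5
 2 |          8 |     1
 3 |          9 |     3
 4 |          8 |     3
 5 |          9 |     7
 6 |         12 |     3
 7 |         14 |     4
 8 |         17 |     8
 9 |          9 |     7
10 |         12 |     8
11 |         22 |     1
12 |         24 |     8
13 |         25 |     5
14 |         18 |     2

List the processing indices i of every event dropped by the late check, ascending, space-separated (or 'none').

9 10 14

i=0 t=4 v=5: → [4,9); WM=3
i=1 t=6 v=5: → [4,11); WM=5
i=2 t=8 v=1: → [4,13); WM=7
i=3 t=9 v=3: → [4,14); WM=8
i=4 t=8 v=3: → [4,14); WM=8
i=5 t=9 v=7: → [4,14); WM=8
i=6 t=12 v=3: → [4,17); WM=11
i=7 t=14 v=4: → [4,19); WM=13
i=8 t=17 v=8: → [4,22); WM=16
i=9 t=9 v=7: DROP (t<16-3); WM=16
i=10 t=12 v=8: DROP (t<16-3); WM=16
i=11 t=22 v=1: → [22,27); WM=21
i=12 t=24 v=8: → [22,29); WM=23
i=13 t=25 v=5: → [22,30); WM=24
i=14 t=18 v=2: DROP (t<24-3); WM=24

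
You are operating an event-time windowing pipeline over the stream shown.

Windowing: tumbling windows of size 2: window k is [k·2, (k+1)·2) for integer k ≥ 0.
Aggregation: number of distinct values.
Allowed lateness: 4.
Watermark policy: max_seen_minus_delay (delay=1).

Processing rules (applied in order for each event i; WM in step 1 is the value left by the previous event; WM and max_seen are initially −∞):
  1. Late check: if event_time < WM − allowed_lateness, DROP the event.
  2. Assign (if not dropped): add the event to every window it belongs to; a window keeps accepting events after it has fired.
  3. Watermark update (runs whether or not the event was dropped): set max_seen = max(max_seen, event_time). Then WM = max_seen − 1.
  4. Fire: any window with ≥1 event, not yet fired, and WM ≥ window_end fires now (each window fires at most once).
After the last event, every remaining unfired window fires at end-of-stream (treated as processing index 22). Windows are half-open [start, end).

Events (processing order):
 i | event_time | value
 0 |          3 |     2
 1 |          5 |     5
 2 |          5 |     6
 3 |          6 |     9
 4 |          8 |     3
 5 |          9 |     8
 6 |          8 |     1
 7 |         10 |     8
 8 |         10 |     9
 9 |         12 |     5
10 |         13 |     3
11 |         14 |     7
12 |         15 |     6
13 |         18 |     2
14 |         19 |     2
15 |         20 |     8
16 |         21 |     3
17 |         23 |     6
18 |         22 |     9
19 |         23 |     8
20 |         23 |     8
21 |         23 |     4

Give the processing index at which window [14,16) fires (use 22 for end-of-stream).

13

i=0 t=3 v=2: → [2,4); WM=2
i=1 t=5 v=5: → [4,6); WM=4; [2,4) fires=1
i=2 t=5 v=6: → [4,6); WM=4
i=3 t=6 v=9: → [6,8); WM=5
i=4 t=8 v=3: → [8,10); WM=7; [4,6) fires=2
i=5 t=9 v=8: → [8,10); WM=8; [6,8) fires=1
i=6 t=8 v=1: → [8,10); WM=8
i=7 t=10 v=8: → [10,12); WM=9
i=8 t=10 v=9: → [10,12); WM=9
i=9 t=12 v=5: → [12,14); WM=11; [8,10) fires=3
i=10 t=13 v=3: → [12,14); WM=12; [10,12) fires=2
i=11 t=14 v=7: → [14,16); WM=13
i=12 t=15 v=6: → [14,16); WM=14; [12,14) fires=2
i=13 t=18 v=2: → [18,20); WM=17; [14,16) fires=2
i=14 t=19 v=2: → [18,20); WM=18
i=15 t=20 v=8: → [20,22); WM=19
i=16 t=21 v=3: → [20,22); WM=20; [18,20) fires=1
i=17 t=23 v=6: → [22,24); WM=22; [20,22) fires=2
i=18 t=22 v=9: → [22,24); WM=22
i=19 t=23 v=8: → [22,24); WM=22
i=20 t=23 v=8: → [22,24); WM=22
i=21 t=23 v=4: → [22,24); WM=22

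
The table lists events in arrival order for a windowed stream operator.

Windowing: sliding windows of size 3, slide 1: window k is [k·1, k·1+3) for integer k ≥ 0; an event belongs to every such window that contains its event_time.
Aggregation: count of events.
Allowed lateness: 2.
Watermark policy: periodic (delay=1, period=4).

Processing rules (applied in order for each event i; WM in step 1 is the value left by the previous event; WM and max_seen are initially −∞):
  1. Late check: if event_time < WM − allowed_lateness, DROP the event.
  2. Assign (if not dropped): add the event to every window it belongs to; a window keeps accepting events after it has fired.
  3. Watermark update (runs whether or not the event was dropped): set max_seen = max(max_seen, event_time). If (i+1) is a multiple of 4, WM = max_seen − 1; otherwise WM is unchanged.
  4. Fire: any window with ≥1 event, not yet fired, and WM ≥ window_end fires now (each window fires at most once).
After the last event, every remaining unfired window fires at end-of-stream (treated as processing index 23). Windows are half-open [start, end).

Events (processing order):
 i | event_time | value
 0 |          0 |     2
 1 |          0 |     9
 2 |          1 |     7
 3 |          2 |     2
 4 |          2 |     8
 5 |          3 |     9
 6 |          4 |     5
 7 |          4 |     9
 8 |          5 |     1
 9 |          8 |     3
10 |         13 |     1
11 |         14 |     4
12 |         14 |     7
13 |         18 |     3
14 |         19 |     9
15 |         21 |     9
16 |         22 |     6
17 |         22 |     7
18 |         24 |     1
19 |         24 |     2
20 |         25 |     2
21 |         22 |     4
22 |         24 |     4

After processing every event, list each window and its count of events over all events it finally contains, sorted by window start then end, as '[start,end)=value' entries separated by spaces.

i=0 t=0 v=2: → [0,3); WM=−∞
i=1 t=0 v=9: → [0,3); WM=−∞
i=2 t=1 v=7: → [1,4),[0,3); WM=−∞
i=3 t=2 v=2: → [2,5),[1,4),[0,3); WM=1
i=4 t=2 v=8: → [2,5),[1,4),[0,3); WM=1
i=5 t=3 v=9: → [3,6),[2,5),[1,4); WM=1
i=6 t=4 v=5: → [4,7),[3,6),[2,5); WM=1
i=7 t=4 v=9: → [4,7),[3,6),[2,5); WM=3; [0,3) fires=5
i=8 t=5 v=1: → [5,8),[4,7),[3,6); WM=3
i=9 t=8 v=3: → [8,11),[7,10),[6,9); WM=3
i=10 t=13 v=1: → [13,16),[12,15),[11,14); WM=3
i=11 t=14 v=4: → [14,17),[13,16),[12,15); WM=13; [1,4) fires=4 [2,5) fires=5 [3,6) fires=4 [4,7) fires=3 [5,8) fires=1 [6,9) fires=1 [7,10) fires=1 [8,11) fires=1
i=12 t=14 v=7: → [14,17),[13,16),[12,15); WM=13
i=13 t=18 v=3: → [18,21),[17,20),[16,19); WM=13
i=14 t=19 v=9: → [19,22),[18,21),[17,20); WM=13
i=15 t=21 v=9: → [21,24),[20,23),[19,22); WM=20; [11,14) fires=1 [12,15) fires=3 [13,16) fires=3 [14,17) fires=2 [16,19) fires=1 [17,20) fires=2
i=16 t=22 v=6: → [22,25),[21,24),[20,23); WM=20
i=17 t=22 v=7: → [22,25),[21,24),[20,23); WM=20
i=18 t=24 v=1: → [24,27),[23,26),[22,25); WM=20
i=19 t=24 v=2: → [24,27),[23,26),[22,25); WM=23; [18,21) fires=2 [19,22) fires=2 [20,23) fires=3
i=20 t=25 v=2: → [25,28),[24,27),[23,26); WM=23
i=21 t=22 v=4: → [22,25),[21,24),[20,23); WM=23
i=22 t=24 v=4: → [24,27),[23,26),[22,25); WM=23

[0,3)=5 [1,4)=4 [2,5)=5 [3,6)=4 [4,7)=3 [5,8)=1 [6,9)=1 [7,10)=1 [8,11)=1 [11,14)=1 [12,15)=3 [13,16)=3 [14,17)=2 [16,19)=1 [17,20)=2 [18,21)=2 [19,22)=2 [20,23)=4 [21,24)=4 [22,25)=6 [23,26)=4 [24,27)=4 [25,28)=1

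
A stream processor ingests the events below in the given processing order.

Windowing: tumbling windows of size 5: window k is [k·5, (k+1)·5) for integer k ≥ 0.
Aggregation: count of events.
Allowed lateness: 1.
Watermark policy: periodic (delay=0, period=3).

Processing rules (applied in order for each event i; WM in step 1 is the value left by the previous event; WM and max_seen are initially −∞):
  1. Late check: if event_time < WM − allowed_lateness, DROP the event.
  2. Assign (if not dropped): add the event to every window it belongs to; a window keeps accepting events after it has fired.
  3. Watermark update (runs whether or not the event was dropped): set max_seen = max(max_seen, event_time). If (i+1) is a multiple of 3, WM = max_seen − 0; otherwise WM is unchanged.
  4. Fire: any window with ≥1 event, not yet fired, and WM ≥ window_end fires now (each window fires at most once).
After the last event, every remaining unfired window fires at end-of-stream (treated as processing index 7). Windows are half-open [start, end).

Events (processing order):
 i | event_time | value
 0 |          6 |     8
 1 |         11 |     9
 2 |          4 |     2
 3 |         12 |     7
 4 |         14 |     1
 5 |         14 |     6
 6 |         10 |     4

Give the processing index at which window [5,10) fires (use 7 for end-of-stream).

2

i=0 t=6 v=8: → [5,10); WM=−∞
i=1 t=11 v=9: → [10,15); WM=−∞
i=2 t=4 v=2: → [0,5); WM=11; [0,5) fires=1 [5,10) fires=1
i=3 t=12 v=7: → [10,15); WM=11
i=4 t=14 v=1: → [10,15); WM=11
i=5 t=14 v=6: → [10,15); WM=14
i=6 t=10 v=4: DROP (t<14-1); WM=14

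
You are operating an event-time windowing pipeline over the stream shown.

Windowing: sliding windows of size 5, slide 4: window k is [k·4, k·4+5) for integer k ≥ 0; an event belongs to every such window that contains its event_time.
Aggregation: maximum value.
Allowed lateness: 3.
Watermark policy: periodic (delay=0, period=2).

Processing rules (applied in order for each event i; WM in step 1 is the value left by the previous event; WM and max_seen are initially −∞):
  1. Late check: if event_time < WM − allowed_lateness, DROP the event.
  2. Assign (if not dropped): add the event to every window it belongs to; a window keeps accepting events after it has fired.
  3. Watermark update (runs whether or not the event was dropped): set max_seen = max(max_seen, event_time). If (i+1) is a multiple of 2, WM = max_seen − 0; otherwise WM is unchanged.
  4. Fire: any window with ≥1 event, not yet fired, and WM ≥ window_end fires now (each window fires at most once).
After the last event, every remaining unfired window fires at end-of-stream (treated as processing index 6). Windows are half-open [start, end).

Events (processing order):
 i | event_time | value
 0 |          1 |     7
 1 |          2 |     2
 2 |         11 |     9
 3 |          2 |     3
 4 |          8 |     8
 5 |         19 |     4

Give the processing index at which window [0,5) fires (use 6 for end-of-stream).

3

i=0 t=1 v=7: → [0,5); WM=−∞
i=1 t=2 v=2: → [0,5); WM=2
i=2 t=11 v=9: → [8,13); WM=2
i=3 t=2 v=3: → [0,5); WM=11; [0,5) fires=7
i=4 t=8 v=8: → [8,13),[4,9); WM=11; [4,9) fires=8
i=5 t=19 v=4: → [16,21); WM=19; [8,13) fires=9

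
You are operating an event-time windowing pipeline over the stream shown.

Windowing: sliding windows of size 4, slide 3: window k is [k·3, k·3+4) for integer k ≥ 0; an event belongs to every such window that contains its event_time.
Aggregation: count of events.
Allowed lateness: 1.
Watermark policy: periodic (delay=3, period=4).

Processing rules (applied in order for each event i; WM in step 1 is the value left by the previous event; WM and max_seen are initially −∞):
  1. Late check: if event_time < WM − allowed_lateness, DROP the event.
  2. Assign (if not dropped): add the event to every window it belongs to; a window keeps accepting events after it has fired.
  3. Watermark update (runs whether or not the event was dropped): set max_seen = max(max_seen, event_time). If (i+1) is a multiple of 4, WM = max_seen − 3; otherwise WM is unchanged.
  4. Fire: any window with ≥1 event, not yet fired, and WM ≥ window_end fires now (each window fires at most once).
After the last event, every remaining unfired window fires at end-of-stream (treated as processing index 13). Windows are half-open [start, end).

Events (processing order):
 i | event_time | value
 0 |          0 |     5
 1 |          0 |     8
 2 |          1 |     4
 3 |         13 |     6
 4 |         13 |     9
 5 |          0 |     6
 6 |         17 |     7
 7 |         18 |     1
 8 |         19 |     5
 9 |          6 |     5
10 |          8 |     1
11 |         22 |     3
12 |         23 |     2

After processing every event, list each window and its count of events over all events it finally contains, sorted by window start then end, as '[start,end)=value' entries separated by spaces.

[0,4)=3 [12,16)=2 [15,19)=2 [18,22)=2 [21,25)=2

i=0 t=0 v=5: → [0,4); WM=−∞
i=1 t=0 v=8: → [0,4); WM=−∞
i=2 t=1 v=4: → [0,4); WM=−∞
i=3 t=13 v=6: → [12,16); WM=10; [0,4) fires=3
i=4 t=13 v=9: → [12,16); WM=10
i=5 t=0 v=6: DROP (t<10-1); WM=10
i=6 t=17 v=7: → [15,19); WM=10
i=7 t=18 v=1: → [18,22),[15,19); WM=15
i=8 t=19 v=5: → [18,22); WM=15
i=9 t=6 v=5: DROP (t<15-1); WM=15
i=10 t=8 v=1: DROP (t<15-1); WM=15
i=11 t=22 v=3: → [21,25); WM=19; [12,16) fires=2 [15,19) fires=2
i=12 t=23 v=2: → [21,25); WM=19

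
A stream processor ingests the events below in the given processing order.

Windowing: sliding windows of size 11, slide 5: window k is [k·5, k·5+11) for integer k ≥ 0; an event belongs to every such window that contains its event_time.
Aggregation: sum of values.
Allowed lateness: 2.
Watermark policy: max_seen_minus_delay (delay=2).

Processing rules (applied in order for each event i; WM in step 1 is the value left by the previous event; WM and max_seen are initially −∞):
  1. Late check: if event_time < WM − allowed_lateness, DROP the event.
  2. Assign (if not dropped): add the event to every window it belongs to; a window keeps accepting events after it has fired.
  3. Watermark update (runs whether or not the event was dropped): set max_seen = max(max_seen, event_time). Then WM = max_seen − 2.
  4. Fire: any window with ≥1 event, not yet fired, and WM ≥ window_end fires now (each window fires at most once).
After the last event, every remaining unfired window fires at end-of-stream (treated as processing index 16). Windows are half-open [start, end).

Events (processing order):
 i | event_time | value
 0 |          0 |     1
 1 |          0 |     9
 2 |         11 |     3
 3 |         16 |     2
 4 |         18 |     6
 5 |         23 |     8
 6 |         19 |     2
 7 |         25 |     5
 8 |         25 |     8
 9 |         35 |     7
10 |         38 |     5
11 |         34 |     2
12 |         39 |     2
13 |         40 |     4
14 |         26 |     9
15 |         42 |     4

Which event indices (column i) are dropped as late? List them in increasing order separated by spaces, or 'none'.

i=0 t=0 v=1: → [0,11); WM=-2
i=1 t=0 v=9: → [0,11); WM=-2
i=2 t=11 v=3: → [10,21),[5,16); WM=9
i=3 t=16 v=2: → [15,26),[10,21); WM=14; [0,11) fires=10
i=4 t=18 v=6: → [15,26),[10,21); WM=16; [5,16) fires=3
i=5 t=23 v=8: → [20,31),[15,26); WM=21; [10,21) fires=11
i=6 t=19 v=2: → [15,26),[10,21); WM=21
i=7 t=25 v=5: → [25,36),[20,31),[15,26); WM=23
i=8 t=25 v=8: → [25,36),[20,31),[15,26); WM=23
i=9 t=35 v=7: → [35,46),[30,41),[25,36); WM=33; [15,26) fires=31 [20,31) fires=21
i=10 t=38 v=5: → [35,46),[30,41); WM=36; [25,36) fires=20
i=11 t=34 v=2: → [30,41),[25,36); WM=36
i=12 t=39 v=2: → [35,46),[30,41); WM=37
i=13 t=40 v=4: → [40,51),[35,46),[30,41); WM=38
i=14 t=26 v=9: DROP (t<38-2); WM=38
i=15 t=42 v=4: → [40,51),[35,46); WM=40

14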